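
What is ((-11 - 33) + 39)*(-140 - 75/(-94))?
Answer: 65425/94 ≈ 696.01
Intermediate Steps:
((-11 - 33) + 39)*(-140 - 75/(-94)) = (-44 + 39)*(-140 - 75*(-1/94)) = -5*(-140 + 75/94) = -5*(-13085/94) = 65425/94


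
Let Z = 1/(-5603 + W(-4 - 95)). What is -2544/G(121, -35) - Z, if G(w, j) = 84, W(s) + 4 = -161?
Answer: -174687/5768 ≈ -30.286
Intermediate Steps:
W(s) = -165 (W(s) = -4 - 161 = -165)
Z = -1/5768 (Z = 1/(-5603 - 165) = 1/(-5768) = -1/5768 ≈ -0.00017337)
-2544/G(121, -35) - Z = -2544/84 - 1*(-1/5768) = -2544*1/84 + 1/5768 = -212/7 + 1/5768 = -174687/5768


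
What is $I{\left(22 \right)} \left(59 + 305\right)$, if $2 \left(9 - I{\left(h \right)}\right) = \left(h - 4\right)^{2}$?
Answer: $-55692$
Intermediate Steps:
$I{\left(h \right)} = 9 - \frac{\left(-4 + h\right)^{2}}{2}$ ($I{\left(h \right)} = 9 - \frac{\left(h - 4\right)^{2}}{2} = 9 - \frac{\left(-4 + h\right)^{2}}{2}$)
$I{\left(22 \right)} \left(59 + 305\right) = \left(9 - \frac{\left(-4 + 22\right)^{2}}{2}\right) \left(59 + 305\right) = \left(9 - \frac{18^{2}}{2}\right) 364 = \left(9 - 162\right) 364 = \left(-153\right) 364 = -55692$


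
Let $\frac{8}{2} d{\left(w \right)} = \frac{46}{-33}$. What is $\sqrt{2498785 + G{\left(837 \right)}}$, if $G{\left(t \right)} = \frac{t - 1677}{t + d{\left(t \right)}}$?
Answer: $\frac{5 \sqrt{304765485541441}}{55219} \approx 1580.8$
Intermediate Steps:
$d{\left(w \right)} = - \frac{23}{66}$ ($d{\left(w \right)} = \frac{46 \frac{1}{-33}}{4} = \frac{46 \left(- \frac{1}{33}\right)}{4} = \frac{1}{4} \left(- \frac{46}{33}\right) = - \frac{23}{66}$)
$G{\left(t \right)} = \frac{-1677 + t}{- \frac{23}{66} + t}$ ($G{\left(t \right)} = \frac{t - 1677}{t - \frac{23}{66}} = \frac{-1677 + t}{- \frac{23}{66} + t}$)
$\sqrt{2498785 + G{\left(837 \right)}} = \sqrt{2498785 + \frac{66 \left(-1677 + 837\right)}{-23 + 66 \cdot 837}} = \sqrt{2498785 + 66 \frac{1}{-23 + 55242} \left(-840\right)} = \sqrt{2498785 + 66 \cdot \frac{1}{55219} \left(-840\right)} = \sqrt{2498785 - \frac{55440}{55219}} = \sqrt{\frac{137980353475}{55219}} = \frac{5 \sqrt{304765485541441}}{55219}$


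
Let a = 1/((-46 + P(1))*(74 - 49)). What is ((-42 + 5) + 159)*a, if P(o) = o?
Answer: -122/1125 ≈ -0.10844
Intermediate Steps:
a = -1/1125 (a = 1/((-46 + 1)*(74 - 49)) = 1/(-45*25) = 1/(-1125) = -1/1125 ≈ -0.00088889)
((-42 + 5) + 159)*a = ((-42 + 5) + 159)*(-1/1125) = (-37 + 159)*(-1/1125) = 122*(-1/1125) = -122/1125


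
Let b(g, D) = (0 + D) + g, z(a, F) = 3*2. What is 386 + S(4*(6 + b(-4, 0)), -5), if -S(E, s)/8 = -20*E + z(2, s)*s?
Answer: 1906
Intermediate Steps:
z(a, F) = 6
b(g, D) = D + g
S(E, s) = -48*s + 160*E (S(E, s) = -8*(-20*E + 6*s) = -48*s + 160*E)
386 + S(4*(6 + b(-4, 0)), -5) = 386 + (-48*(-5) + 160*(4*(6 + (0 - 4)))) = 386 + (240 + 160*(4*(6 - 4))) = 386 + (240 + 160*(4*2)) = 386 + (240 + 160*8) = 386 + (240 + 1280) = 386 + 1520 = 1906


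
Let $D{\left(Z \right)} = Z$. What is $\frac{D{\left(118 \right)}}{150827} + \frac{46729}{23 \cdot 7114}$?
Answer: $\frac{7067302279}{24678615394} \approx 0.28637$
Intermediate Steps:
$\frac{D{\left(118 \right)}}{150827} + \frac{46729}{23 \cdot 7114} = \frac{118}{150827} + \frac{46729}{23 \cdot 7114} = 118 \cdot \frac{1}{150827} + \frac{46729}{163622} = \frac{118}{150827} + 46729 \cdot \frac{1}{163622} = \frac{118}{150827} + \frac{46729}{163622} = \frac{7067302279}{24678615394}$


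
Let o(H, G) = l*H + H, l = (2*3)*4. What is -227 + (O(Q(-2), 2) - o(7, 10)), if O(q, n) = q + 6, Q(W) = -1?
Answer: -397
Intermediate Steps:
O(q, n) = 6 + q
l = 24 (l = 6*4 = 24)
o(H, G) = 25*H (o(H, G) = 24*H + H = 25*H)
-227 + (O(Q(-2), 2) - o(7, 10)) = -227 + ((6 - 1) - 25*7) = -227 + (5 - 1*175) = -227 + (5 - 175) = -227 - 170 = -397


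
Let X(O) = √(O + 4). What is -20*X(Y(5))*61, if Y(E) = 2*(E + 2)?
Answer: -3660*√2 ≈ -5176.0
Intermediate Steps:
Y(E) = 4 + 2*E (Y(E) = 2*(2 + E) = 4 + 2*E)
X(O) = √(4 + O)
-20*X(Y(5))*61 = -20*√(4 + (4 + 2*5))*61 = -20*√(4 + (4 + 10))*61 = -20*√(4 + 14)*61 = -60*√2*61 = -3660*√2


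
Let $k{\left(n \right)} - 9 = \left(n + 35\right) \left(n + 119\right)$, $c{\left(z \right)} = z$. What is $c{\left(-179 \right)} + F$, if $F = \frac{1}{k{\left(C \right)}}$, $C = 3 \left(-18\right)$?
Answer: $- \frac{219455}{1226} \approx -179.0$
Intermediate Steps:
$C = -54$
$k{\left(n \right)} = 9 + \left(35 + n\right) \left(119 + n\right)$ ($k{\left(n \right)} = 9 + \left(n + 35\right) \left(n + 119\right) = 9 + \left(35 + n\right) \left(119 + n\right)$)
$F = - \frac{1}{1226}$ ($F = \frac{1}{4174 + \left(-54\right)^{2} + 154 \left(-54\right)} = \frac{1}{4174 + 2916 - 8316} = \frac{1}{-1226} = - \frac{1}{1226} \approx -0.00081566$)
$c{\left(-179 \right)} + F = -179 - \frac{1}{1226} = - \frac{219455}{1226}$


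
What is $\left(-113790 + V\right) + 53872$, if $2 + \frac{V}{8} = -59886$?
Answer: $-539022$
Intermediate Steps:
$V = -479104$ ($V = -16 + 8 \left(-59886\right) = -16 - 479088 = -479104$)
$\left(-113790 + V\right) + 53872 = \left(-113790 - 479104\right) + 53872 = -592894 + 53872 = -539022$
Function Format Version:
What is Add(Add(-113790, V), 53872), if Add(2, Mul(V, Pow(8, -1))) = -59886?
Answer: -539022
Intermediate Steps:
V = -479104 (V = Add(-16, Mul(8, -59886)) = Add(-16, -479088) = -479104)
Add(Add(-113790, V), 53872) = Add(Add(-113790, -479104), 53872) = Add(-592894, 53872) = -539022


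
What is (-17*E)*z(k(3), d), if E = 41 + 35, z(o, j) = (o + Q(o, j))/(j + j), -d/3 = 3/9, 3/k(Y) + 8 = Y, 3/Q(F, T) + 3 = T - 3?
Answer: -23256/35 ≈ -664.46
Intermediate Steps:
Q(F, T) = 3/(-6 + T) (Q(F, T) = 3/(-3 + (T - 3)) = 3/(-3 + (-3 + T)) = 3/(-6 + T))
k(Y) = 3/(-8 + Y)
d = -1 (d = -9/9 = -3*⅓ = -1)
z(o, j) = (o + 3/(-6 + j))/(2*j) (z(o, j) = (o + 3/(-6 + j))/(j + j) = (o + 3/(-6 + j))/((2*j)) = (o + 3/(-6 + j))*(1/(2*j)) = (o + 3/(-6 + j))/(2*j))
E = 76
(-17*E)*z(k(3), d) = (-17*76)*((½)*(3 + (3/(-8 + 3))*(-6 - 1))/(-1*(-6 - 1))) = -646*(-1)*(3 + (3/(-5))*(-7))/(-7) = -646*(-1)*(-1)*(3 + (3*(-⅕))*(-7))/7 = -646*(-1)*(-1)*(3 - ⅗*(-7))/7 = -646*(-1)*(-1)*(3 + 21/5)/7 = -646*(-1)*(-1)*36/(7*5) = -1292*18/35 = -23256/35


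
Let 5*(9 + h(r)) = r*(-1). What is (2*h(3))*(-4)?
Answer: 384/5 ≈ 76.800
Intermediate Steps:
h(r) = -9 - r/5 (h(r) = -9 + (r*(-1))/5 = -9 + (-r)/5 = -9 - r/5)
(2*h(3))*(-4) = (2*(-9 - ⅕*3))*(-4) = (2*(-9 - ⅗))*(-4) = (2*(-48/5))*(-4) = -96/5*(-4) = 384/5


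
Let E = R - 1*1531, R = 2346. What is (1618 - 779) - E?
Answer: 24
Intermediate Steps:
E = 815 (E = 2346 - 1*1531 = 2346 - 1531 = 815)
(1618 - 779) - E = (1618 - 779) - 1*815 = 839 - 815 = 24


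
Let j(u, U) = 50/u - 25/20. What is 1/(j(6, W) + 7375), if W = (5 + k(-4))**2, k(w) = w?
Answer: 12/88585 ≈ 0.00013546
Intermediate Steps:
W = 1 (W = (5 - 4)**2 = 1**2 = 1)
j(u, U) = -5/4 + 50/u (j(u, U) = 50/u - 25*1/20 = 50/u - 5/4 = -5/4 + 50/u)
1/(j(6, W) + 7375) = 1/((-5/4 + 50/6) + 7375) = 1/((-5/4 + 50*(1/6)) + 7375) = 1/((-5/4 + 25/3) + 7375) = 1/(85/12 + 7375) = 1/(88585/12) = 12/88585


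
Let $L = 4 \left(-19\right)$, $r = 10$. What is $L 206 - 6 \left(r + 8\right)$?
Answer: $-15764$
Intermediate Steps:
$L = -76$
$L 206 - 6 \left(r + 8\right) = \left(-76\right) 206 - 6 \left(10 + 8\right) = -15656 - 108 = -15764$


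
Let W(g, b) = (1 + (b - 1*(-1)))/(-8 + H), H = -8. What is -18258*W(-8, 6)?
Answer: 9129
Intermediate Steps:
W(g, b) = -1/8 - b/16 (W(g, b) = (1 + (b - 1*(-1)))/(-8 - 8) = (1 + (b + 1))/(-16) = (1 + (1 + b))*(-1/16) = (2 + b)*(-1/16) = -1/8 - b/16)
-18258*W(-8, 6) = -18258*(-1/8 - 1/16*6) = -18258*(-1/8 - 3/8) = -18258*(-1/2) = 9129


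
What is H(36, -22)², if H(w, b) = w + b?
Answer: 196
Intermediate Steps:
H(w, b) = b + w
H(36, -22)² = (-22 + 36)² = 14² = 196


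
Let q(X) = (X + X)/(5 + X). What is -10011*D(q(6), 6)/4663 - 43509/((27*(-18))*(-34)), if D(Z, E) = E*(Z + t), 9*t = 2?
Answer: -5522753339/282521844 ≈ -19.548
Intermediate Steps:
t = 2/9 (t = (⅑)*2 = 2/9 ≈ 0.22222)
q(X) = 2*X/(5 + X) (q(X) = (2*X)/(5 + X) = 2*X/(5 + X))
D(Z, E) = E*(2/9 + Z) (D(Z, E) = E*(Z + 2/9) = E*(2/9 + Z))
-10011*D(q(6), 6)/4663 - 43509/((27*(-18))*(-34)) = -3337*6*(2 + 9*(2*6/(5 + 6)))/3/4663 - 43509/((27*(-18))*(-34)) = -3337*6*(2 + 9*(2*6/11))/3*(1/4663) - 43509/((-486*(-34))) = -3337*6*(2 + 9*(2*6*(1/11)))/3*(1/4663) - 43509/16524 = -3337*6*(2 + 9*(12/11))/3*(1/4663) - 43509*1/16524 = -3337*6*(2 + 108/11)/3*(1/4663) - 14503/5508 = -3337*6*130/(3*11)*(1/4663) - 14503/5508 = -10011*260/33*(1/4663) - 14503/5508 = -867620/11*1/4663 - 14503/5508 = -867620/51293 - 14503/5508 = -5522753339/282521844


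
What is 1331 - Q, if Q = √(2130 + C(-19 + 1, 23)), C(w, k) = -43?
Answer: 1331 - √2087 ≈ 1285.3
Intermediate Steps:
Q = √2087 (Q = √(2130 - 43) = √2087 ≈ 45.684)
1331 - Q = 1331 - √2087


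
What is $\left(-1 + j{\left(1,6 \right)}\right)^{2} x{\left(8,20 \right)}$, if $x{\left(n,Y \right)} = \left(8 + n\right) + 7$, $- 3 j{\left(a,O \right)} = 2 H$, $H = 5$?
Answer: $\frac{3887}{9} \approx 431.89$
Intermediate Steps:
$j{\left(a,O \right)} = - \frac{10}{3}$ ($j{\left(a,O \right)} = - \frac{2 \cdot 5}{3} = \left(- \frac{1}{3}\right) 10 = - \frac{10}{3}$)
$x{\left(n,Y \right)} = 15 + n$
$\left(-1 + j{\left(1,6 \right)}\right)^{2} x{\left(8,20 \right)} = \left(-1 - \frac{10}{3}\right)^{2} \left(15 + 8\right) = \left(- \frac{13}{3}\right)^{2} \cdot 23 = \frac{169}{9} \cdot 23 = \frac{3887}{9}$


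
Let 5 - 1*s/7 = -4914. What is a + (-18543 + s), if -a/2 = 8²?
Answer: 15762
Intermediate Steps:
a = -128 (a = -2*8² = -2*64 = -128)
s = 34433 (s = 35 - 7*(-4914) = 35 + 34398 = 34433)
a + (-18543 + s) = -128 + (-18543 + 34433) = -128 + 15890 = 15762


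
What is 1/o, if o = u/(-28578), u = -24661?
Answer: 28578/24661 ≈ 1.1588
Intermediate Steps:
o = 24661/28578 (o = -24661/(-28578) = -24661*(-1/28578) = 24661/28578 ≈ 0.86294)
1/o = 1/(24661/28578) = 28578/24661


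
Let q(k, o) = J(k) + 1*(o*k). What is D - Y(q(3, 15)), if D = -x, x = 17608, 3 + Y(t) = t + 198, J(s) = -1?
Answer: -17847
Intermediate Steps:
q(k, o) = -1 + k*o (q(k, o) = -1 + 1*(o*k) = -1 + 1*(k*o) = -1 + k*o)
Y(t) = 195 + t (Y(t) = -3 + (t + 198) = -3 + (198 + t) = 195 + t)
D = -17608 (D = -1*17608 = -17608)
D - Y(q(3, 15)) = -17608 - (195 + (-1 + 3*15)) = -17608 - (195 + (-1 + 45)) = -17608 - (195 + 44) = -17608 - 1*239 = -17608 - 239 = -17847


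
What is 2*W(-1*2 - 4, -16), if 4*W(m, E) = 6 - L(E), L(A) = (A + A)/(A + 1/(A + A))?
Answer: 1027/513 ≈ 2.0019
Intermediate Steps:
L(A) = 2*A/(A + 1/(2*A)) (L(A) = (2*A)/(A + 1/(2*A)) = 2*A/(A + 1/(2*A)))
W(m, E) = 3/2 - E²/(1 + 2*E²) (W(m, E) = (6 - 4*E²/(1 + 2*E²))/4 = 3/2 - E²/(1 + 2*E²))
2*W(-1*2 - 4, -16) = 2*((3 + 4*(-16)²)/(2*(1 + 2*(-16)²))) = 2*((3 + 4*256)/(2*(1 + 2*256))) = 2*((3 + 1024)/(2*(1 + 512))) = 2*((½)*1027/513) = 2*((½)*(1/513)*1027) = 2*(1027/1026) = 1027/513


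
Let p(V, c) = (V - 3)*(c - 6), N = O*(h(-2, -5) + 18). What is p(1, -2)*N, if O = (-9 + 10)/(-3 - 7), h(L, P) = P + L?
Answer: -88/5 ≈ -17.600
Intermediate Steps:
h(L, P) = L + P
O = -1/10 (O = 1/(-10) = 1*(-1/10) = -1/10 ≈ -0.10000)
N = -11/10 (N = -((-2 - 5) + 18)/10 = -(-7 + 18)/10 = -1/10*11 = -11/10 ≈ -1.1000)
p(V, c) = (-6 + c)*(-3 + V) (p(V, c) = (-3 + V)*(-6 + c) = (-6 + c)*(-3 + V))
p(1, -2)*N = (18 - 6*1 - 3*(-2) + 1*(-2))*(-11/10) = (18 - 6 + 6 - 2)*(-11/10) = 16*(-11/10) = -88/5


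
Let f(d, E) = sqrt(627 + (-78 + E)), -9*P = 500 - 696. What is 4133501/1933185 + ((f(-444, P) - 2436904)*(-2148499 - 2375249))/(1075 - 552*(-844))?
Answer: 1121648242024024157/47511887745 - 79364*sqrt(5137)/24577 ≈ 2.3608e+7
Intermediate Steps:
P = 196/9 (P = -(500 - 696)/9 = -1/9*(-196) = 196/9 ≈ 21.778)
f(d, E) = sqrt(549 + E)
4133501/1933185 + ((f(-444, P) - 2436904)*(-2148499 - 2375249))/(1075 - 552*(-844)) = 4133501/1933185 + ((sqrt(549 + 196/9) - 2436904)*(-2148499 - 2375249))/(1075 - 552*(-844)) = 4133501*(1/1933185) + ((sqrt(5137/9) - 2436904)*(-4523748))/(1075 + 465888) = 4133501/1933185 + ((sqrt(5137)/3 - 2436904)*(-4523748))/466963 = 4133501/1933185 + ((-2436904 + sqrt(5137)/3)*(-4523748))*(1/466963) = 4133501/1933185 + (11023939596192 - 1507916*sqrt(5137))*(1/466963) = 4133501/1933185 + (580207347168/24577 - 79364*sqrt(5137)/24577) = 1121648242024024157/47511887745 - 79364*sqrt(5137)/24577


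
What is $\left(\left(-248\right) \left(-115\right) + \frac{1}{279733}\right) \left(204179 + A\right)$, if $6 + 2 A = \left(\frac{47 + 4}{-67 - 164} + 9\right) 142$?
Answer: $\frac{125809219939677228}{21539441} \approx 5.8409 \cdot 10^{9}$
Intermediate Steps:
$A = \frac{47765}{77}$ ($A = -3 + \frac{\left(\frac{47 + 4}{-67 - 164} + 9\right) 142}{2} = -3 + \frac{\left(\frac{51}{-231} + 9\right) 142}{2} = -3 + \frac{\left(51 \left(- \frac{1}{231}\right) + 9\right) 142}{2} = -3 + \frac{\left(- \frac{17}{77} + 9\right) 142}{2} = -3 + \frac{\frac{676}{77} \cdot 142}{2} = -3 + \frac{1}{2} \cdot \frac{95992}{77} = -3 + \frac{47996}{77} = \frac{47765}{77} \approx 620.32$)
$\left(\left(-248\right) \left(-115\right) + \frac{1}{279733}\right) \left(204179 + A\right) = \left(\left(-248\right) \left(-115\right) + \frac{1}{279733}\right) \left(204179 + \frac{47765}{77}\right) = \left(28520 + \frac{1}{279733}\right) \frac{15769548}{77} = \frac{7977985161}{279733} \cdot \frac{15769548}{77} = \frac{125809219939677228}{21539441}$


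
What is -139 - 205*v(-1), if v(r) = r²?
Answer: -344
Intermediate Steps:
-139 - 205*v(-1) = -139 - 205*(-1)² = -139 - 205*1 = -139 - 205 = -344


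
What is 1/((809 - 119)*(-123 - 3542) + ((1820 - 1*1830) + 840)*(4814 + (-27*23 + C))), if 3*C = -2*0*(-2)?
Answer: 1/951340 ≈ 1.0511e-6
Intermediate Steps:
C = 0 (C = (-2*0*(-2))/3 = (0*(-2))/3 = (⅓)*0 = 0)
1/((809 - 119)*(-123 - 3542) + ((1820 - 1*1830) + 840)*(4814 + (-27*23 + C))) = 1/((809 - 119)*(-123 - 3542) + ((1820 - 1*1830) + 840)*(4814 + (-27*23 + 0))) = 1/(690*(-3665) + ((1820 - 1830) + 840)*(4814 + (-621 + 0))) = 1/(-2528850 + (-10 + 840)*(4814 - 621)) = 1/(-2528850 + 830*4193) = 1/(-2528850 + 3480190) = 1/951340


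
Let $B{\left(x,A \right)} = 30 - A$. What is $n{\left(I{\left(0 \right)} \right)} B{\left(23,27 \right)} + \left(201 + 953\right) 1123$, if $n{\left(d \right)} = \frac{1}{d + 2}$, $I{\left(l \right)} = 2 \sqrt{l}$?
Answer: $\frac{2591887}{2} \approx 1.2959 \cdot 10^{6}$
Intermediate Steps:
$n{\left(d \right)} = \frac{1}{2 + d}$
$n{\left(I{\left(0 \right)} \right)} B{\left(23,27 \right)} + \left(201 + 953\right) 1123 = \frac{30 - 27}{2 + 2 \sqrt{0}} + \left(201 + 953\right) 1123 = \frac{30 - 27}{2 + 2 \cdot 0} + 1154 \cdot 1123 = \frac{1}{2 + 0} \cdot 3 + 1295942 = \frac{1}{2} \cdot 3 + 1295942 = \frac{3}{2} + 1295942 = \frac{2591887}{2}$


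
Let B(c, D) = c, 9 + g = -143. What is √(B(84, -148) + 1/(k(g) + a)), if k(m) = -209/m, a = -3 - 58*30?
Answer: 2*√4076670403/13933 ≈ 9.1651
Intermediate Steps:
g = -152 (g = -9 - 143 = -152)
a = -1743 (a = -3 - 1740 = -1743)
√(B(84, -148) + 1/(k(g) + a)) = √(84 + 1/(-209/(-152) - 1743)) = √(84 + 1/(-209*(-1/152) - 1743)) = √(84 + 1/(11/8 - 1743)) = √(84 + 1/(-13933/8)) = √(84 - 8/13933) = √(1170364/13933) = 2*√4076670403/13933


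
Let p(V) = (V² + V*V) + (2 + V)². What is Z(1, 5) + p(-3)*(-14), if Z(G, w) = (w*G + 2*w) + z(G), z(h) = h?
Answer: -250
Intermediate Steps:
Z(G, w) = G + 2*w + G*w (Z(G, w) = (w*G + 2*w) + G = (G*w + 2*w) + G = (2*w + G*w) + G = G + 2*w + G*w)
p(V) = (2 + V)² + 2*V² (p(V) = (V² + V²) + (2 + V)² = 2*V² + (2 + V)² = (2 + V)² + 2*V²)
Z(1, 5) + p(-3)*(-14) = (1 + 2*5 + 1*5) + ((2 - 3)² + 2*(-3)²)*(-14) = (1 + 10 + 5) + ((-1)² + 2*9)*(-14) = 16 + (1 + 18)*(-14) = 16 + 19*(-14) = 16 - 266 = -250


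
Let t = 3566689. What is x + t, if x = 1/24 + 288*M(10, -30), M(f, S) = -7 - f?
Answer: 85483033/24 ≈ 3.5618e+6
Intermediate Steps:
x = -117503/24 (x = 1/24 + 288*(-7 - 1*10) = 1/24 + 288*(-7 - 10) = 1/24 + 288*(-17) = 1/24 - 4896 = -117503/24 ≈ -4896.0)
x + t = -117503/24 + 3566689 = 85483033/24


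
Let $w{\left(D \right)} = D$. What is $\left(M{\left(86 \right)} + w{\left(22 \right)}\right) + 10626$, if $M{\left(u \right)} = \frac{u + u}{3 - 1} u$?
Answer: $18044$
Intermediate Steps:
$M{\left(u \right)} = u^{2}$ ($M{\left(u \right)} = \frac{2 u}{2} u = 2 u \frac{1}{2} u = u u = u^{2}$)
$\left(M{\left(86 \right)} + w{\left(22 \right)}\right) + 10626 = \left(86^{2} + 22\right) + 10626 = \left(7396 + 22\right) + 10626 = 7418 + 10626 = 18044$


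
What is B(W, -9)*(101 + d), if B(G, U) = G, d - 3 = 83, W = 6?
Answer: 1122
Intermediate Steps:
d = 86 (d = 3 + 83 = 86)
B(W, -9)*(101 + d) = 6*(101 + 86) = 6*187 = 1122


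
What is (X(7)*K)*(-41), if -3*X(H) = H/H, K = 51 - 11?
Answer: 1640/3 ≈ 546.67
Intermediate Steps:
K = 40
X(H) = -⅓ (X(H) = -H/(3*H) = -⅓*1 = -⅓)
(X(7)*K)*(-41) = -⅓*40*(-41) = -40/3*(-41) = 1640/3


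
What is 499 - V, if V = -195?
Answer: 694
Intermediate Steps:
499 - V = 499 - 1*(-195) = 499 + 195 = 694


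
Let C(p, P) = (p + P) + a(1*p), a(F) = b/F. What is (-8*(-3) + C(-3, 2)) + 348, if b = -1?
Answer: 1114/3 ≈ 371.33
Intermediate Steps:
a(F) = -1/F
C(p, P) = P + p - 1/p (C(p, P) = (p + P) - 1/(1*p) = (P + p) - 1/p = P + p - 1/p)
(-8*(-3) + C(-3, 2)) + 348 = (-8*(-3) + (2 - 3 - 1/(-3))) + 348 = (24 + (2 - 3 - 1*(-1/3))) + 348 = (24 + (2 - 3 + 1/3)) + 348 = (24 - 2/3) + 348 = 70/3 + 348 = 1114/3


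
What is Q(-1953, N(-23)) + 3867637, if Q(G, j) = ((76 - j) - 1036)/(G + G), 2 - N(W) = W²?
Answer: 15106990555/3906 ≈ 3.8676e+6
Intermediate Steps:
N(W) = 2 - W²
Q(G, j) = (-960 - j)/(2*G) (Q(G, j) = (-960 - j)/((2*G)) = (-960 - j)*(1/(2*G)) = (-960 - j)/(2*G))
Q(-1953, N(-23)) + 3867637 = (½)*(-960 - (2 - 1*(-23)²))/(-1953) + 3867637 = (½)*(-1/1953)*(-960 - (2 - 1*529)) + 3867637 = (½)*(-1/1953)*(-960 - (2 - 529)) + 3867637 = (½)*(-1/1953)*(-960 - 1*(-527)) + 3867637 = (½)*(-1/1953)*(-960 + 527) + 3867637 = (½)*(-1/1953)*(-433) + 3867637 = 433/3906 + 3867637 = 15106990555/3906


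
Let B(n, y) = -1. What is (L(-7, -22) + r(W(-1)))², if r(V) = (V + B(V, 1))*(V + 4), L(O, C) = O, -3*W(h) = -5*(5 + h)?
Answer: 231361/81 ≈ 2856.3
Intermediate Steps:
W(h) = 25/3 + 5*h/3 (W(h) = -(-5)*(5 + h)/3 = -(-25 - 5*h)/3 = 25/3 + 5*h/3)
r(V) = (-1 + V)*(4 + V) (r(V) = (V - 1)*(V + 4) = (-1 + V)*(4 + V))
(L(-7, -22) + r(W(-1)))² = (-7 + (-4 + (25/3 + (5/3)*(-1))² + 3*(25/3 + (5/3)*(-1))))² = (-7 + (-4 + (25/3 - 5/3)² + 3*(25/3 - 5/3)))² = (-7 + (-4 + (20/3)² + 3*(20/3)))² = (-7 + (-4 + 400/9 + 20))² = (-7 + 544/9)² = (481/9)² = 231361/81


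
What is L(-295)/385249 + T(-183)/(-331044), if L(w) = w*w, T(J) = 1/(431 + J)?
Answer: 7144657431551/31628523749088 ≈ 0.22589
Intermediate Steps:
L(w) = w²
L(-295)/385249 + T(-183)/(-331044) = (-295)²/385249 + 1/((431 - 183)*(-331044)) = 87025*(1/385249) - 1/331044/248 = 87025/385249 + (1/248)*(-1/331044) = 87025/385249 - 1/82098912 = 7144657431551/31628523749088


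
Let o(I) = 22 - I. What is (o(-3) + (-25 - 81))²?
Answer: 6561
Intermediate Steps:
(o(-3) + (-25 - 81))² = ((22 - 1*(-3)) + (-25 - 81))² = ((22 + 3) - 106)² = (25 - 106)² = (-81)² = 6561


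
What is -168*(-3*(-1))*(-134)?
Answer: 67536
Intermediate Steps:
-168*(-3*(-1))*(-134) = -504*(-134) = 67536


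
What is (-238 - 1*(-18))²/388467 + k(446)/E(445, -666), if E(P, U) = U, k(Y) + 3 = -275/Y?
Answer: 1667015519/12820964868 ≈ 0.13002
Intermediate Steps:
k(Y) = -3 - 275/Y
(-238 - 1*(-18))²/388467 + k(446)/E(445, -666) = (-238 - 1*(-18))²/388467 + (-3 - 275/446)/(-666) = (-238 + 18)²*(1/388467) + (-3 - 275*1/446)*(-1/666) = (-220)²*(1/388467) + (-3 - 275/446)*(-1/666) = 48400*(1/388467) - 1613/446*(-1/666) = 48400/388467 + 1613/297036 = 1667015519/12820964868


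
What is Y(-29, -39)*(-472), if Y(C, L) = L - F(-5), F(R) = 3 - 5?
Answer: 17464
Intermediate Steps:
F(R) = -2
Y(C, L) = 2 + L (Y(C, L) = L - 1*(-2) = L + 2 = 2 + L)
Y(-29, -39)*(-472) = (2 - 39)*(-472) = -37*(-472) = 17464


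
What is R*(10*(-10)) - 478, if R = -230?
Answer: 22522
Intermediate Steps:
R*(10*(-10)) - 478 = -2300*(-10) - 478 = -230*(-100) - 478 = 23000 - 478 = 22522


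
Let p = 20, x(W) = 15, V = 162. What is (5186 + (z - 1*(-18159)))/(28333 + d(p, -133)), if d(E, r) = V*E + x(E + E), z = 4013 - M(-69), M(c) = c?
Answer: 27427/31588 ≈ 0.86827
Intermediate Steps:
z = 4082 (z = 4013 - 1*(-69) = 4013 + 69 = 4082)
d(E, r) = 15 + 162*E (d(E, r) = 162*E + 15 = 15 + 162*E)
(5186 + (z - 1*(-18159)))/(28333 + d(p, -133)) = (5186 + (4082 - 1*(-18159)))/(28333 + (15 + 162*20)) = (5186 + (4082 + 18159))/(28333 + (15 + 3240)) = (5186 + 22241)/(28333 + 3255) = 27427/31588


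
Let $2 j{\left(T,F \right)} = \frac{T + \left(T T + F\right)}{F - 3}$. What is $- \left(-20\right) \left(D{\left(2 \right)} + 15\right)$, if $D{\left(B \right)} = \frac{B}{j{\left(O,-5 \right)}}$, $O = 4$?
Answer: $\frac{772}{3} \approx 257.33$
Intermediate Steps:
$j{\left(T,F \right)} = \frac{F + T + T^{2}}{2 \left(-3 + F\right)}$ ($j{\left(T,F \right)} = \frac{\left(T + \left(T T + F\right)\right) \frac{1}{F - 3}}{2} = \frac{\left(T + \left(T^{2} + F\right)\right) \frac{1}{-3 + F}}{2} = \frac{\left(T + \left(F + T^{2}\right)\right) \frac{1}{-3 + F}}{2} = \frac{\left(F + T + T^{2}\right) \frac{1}{-3 + F}}{2} = \frac{\frac{1}{-3 + F} \left(F + T + T^{2}\right)}{2} = \frac{F + T + T^{2}}{2 \left(-3 + F\right)}$)
$D{\left(B \right)} = - \frac{16 B}{15}$ ($D{\left(B \right)} = \frac{B}{\frac{1}{2} \frac{1}{-3 - 5} \left(-5 + 4 + 4^{2}\right)} = \frac{B}{\frac{1}{2} \frac{1}{-8} \left(-5 + 4 + 16\right)} = \frac{B}{\frac{1}{2} \left(- \frac{1}{8}\right) 15} = \frac{B}{- \frac{15}{16}} = B \left(- \frac{16}{15}\right) = - \frac{16 B}{15}$)
$- \left(-20\right) \left(D{\left(2 \right)} + 15\right) = - \left(-20\right) \left(\left(- \frac{16}{15}\right) 2 + 15\right) = - \left(-20\right) \left(- \frac{32}{15} + 15\right) = - \frac{\left(-20\right) 193}{15} = \left(-1\right) \left(- \frac{772}{3}\right) = \frac{772}{3}$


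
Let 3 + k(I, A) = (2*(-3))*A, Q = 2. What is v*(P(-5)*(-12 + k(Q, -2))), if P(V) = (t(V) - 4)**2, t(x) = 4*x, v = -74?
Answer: 127872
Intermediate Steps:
k(I, A) = -3 - 6*A (k(I, A) = -3 + (2*(-3))*A = -3 - 6*A)
P(V) = (-4 + 4*V)**2 (P(V) = (4*V - 4)**2 = (-4 + 4*V)**2)
v*(P(-5)*(-12 + k(Q, -2))) = -74*16*(-1 - 5)**2*(-12 + (-3 - 6*(-2))) = -74*16*(-6)**2*(-12 + (-3 + 12)) = -74*16*36*(-12 + 9) = -42624*(-3) = -74*(-1728) = 127872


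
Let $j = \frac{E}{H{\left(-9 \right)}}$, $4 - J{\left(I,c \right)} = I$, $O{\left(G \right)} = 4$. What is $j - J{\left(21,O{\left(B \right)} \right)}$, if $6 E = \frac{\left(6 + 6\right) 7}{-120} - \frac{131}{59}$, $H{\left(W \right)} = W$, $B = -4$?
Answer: $\frac{543343}{31860} \approx 17.054$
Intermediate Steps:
$E = - \frac{1723}{3540}$ ($E = \frac{\frac{\left(6 + 6\right) 7}{-120} - \frac{131}{59}}{6} = \frac{12 \cdot 7 \left(- \frac{1}{120}\right) - \frac{131}{59}}{6} = \frac{84 \left(- \frac{1}{120}\right) - \frac{131}{59}}{6} = \frac{- \frac{7}{10} - \frac{131}{59}}{6} = \frac{1}{6} \left(- \frac{1723}{590}\right) = - \frac{1723}{3540} \approx -0.48672$)
$J{\left(I,c \right)} = 4 - I$
$j = \frac{1723}{31860}$ ($j = - \frac{1723}{3540 \left(-9\right)} = \left(- \frac{1723}{3540}\right) \left(- \frac{1}{9}\right) = \frac{1723}{31860} \approx 0.05408$)
$j - J{\left(21,O{\left(B \right)} \right)} = \frac{1723}{31860} - \left(4 - 21\right) = \frac{1723}{31860} - -17 = \frac{1723}{31860} + 17 = \frac{543343}{31860}$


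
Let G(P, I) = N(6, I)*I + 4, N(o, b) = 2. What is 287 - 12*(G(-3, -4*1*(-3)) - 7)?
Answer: 35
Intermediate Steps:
G(P, I) = 4 + 2*I (G(P, I) = 2*I + 4 = 4 + 2*I)
287 - 12*(G(-3, -4*1*(-3)) - 7) = 287 - 12*((4 + 2*(-4*1*(-3))) - 7) = 287 - 12*((4 + 2*(-4*(-3))) - 7) = 287 - 12*((4 + 2*12) - 7) = 287 - 12*((4 + 24) - 7) = 287 - 12*(28 - 7) = 287 - 12*21 = 287 - 1*252 = 287 - 252 = 35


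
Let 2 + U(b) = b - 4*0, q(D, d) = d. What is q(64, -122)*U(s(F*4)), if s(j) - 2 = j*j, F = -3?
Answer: -17568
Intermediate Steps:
s(j) = 2 + j**2 (s(j) = 2 + j*j = 2 + j**2)
U(b) = -2 + b (U(b) = -2 + (b - 4*0) = -2 + (b + 0) = -2 + b)
q(64, -122)*U(s(F*4)) = -122*(-2 + (2 + (-3*4)**2)) = -122*(-2 + (2 + (-12)**2)) = -122*(-2 + (2 + 144)) = -122*(-2 + 146) = -122*144 = -17568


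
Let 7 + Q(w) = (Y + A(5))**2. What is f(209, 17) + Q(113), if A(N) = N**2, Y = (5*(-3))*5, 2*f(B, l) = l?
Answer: 5003/2 ≈ 2501.5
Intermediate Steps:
f(B, l) = l/2
Y = -75 (Y = -15*5 = -75)
Q(w) = 2493 (Q(w) = -7 + (-75 + 5**2)**2 = -7 + (-75 + 25)**2 = -7 + (-50)**2 = -7 + 2500 = 2493)
f(209, 17) + Q(113) = (1/2)*17 + 2493 = 17/2 + 2493 = 5003/2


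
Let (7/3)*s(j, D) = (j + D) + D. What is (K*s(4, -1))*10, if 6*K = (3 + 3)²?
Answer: 360/7 ≈ 51.429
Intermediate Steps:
K = 6 (K = (3 + 3)²/6 = (⅙)*6² = (⅙)*36 = 6)
s(j, D) = 3*j/7 + 6*D/7 (s(j, D) = 3*((j + D) + D)/7 = 3*((D + j) + D)/7 = 3*(j + 2*D)/7 = 3*j/7 + 6*D/7)
(K*s(4, -1))*10 = (6*((3/7)*4 + (6/7)*(-1)))*10 = (6*(12/7 - 6/7))*10 = (6*(6/7))*10 = (36/7)*10 = 360/7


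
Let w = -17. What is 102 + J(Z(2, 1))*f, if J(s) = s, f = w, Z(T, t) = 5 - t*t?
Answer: 34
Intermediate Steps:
Z(T, t) = 5 - t**2
f = -17
102 + J(Z(2, 1))*f = 102 + (5 - 1*1**2)*(-17) = 102 + (5 - 1*1)*(-17) = 102 + (5 - 1)*(-17) = 102 + 4*(-17) = 102 - 68 = 34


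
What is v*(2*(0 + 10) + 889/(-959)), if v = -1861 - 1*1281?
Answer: -8210046/137 ≈ -59927.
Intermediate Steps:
v = -3142 (v = -1861 - 1281 = -3142)
v*(2*(0 + 10) + 889/(-959)) = -3142*(2*(0 + 10) + 889/(-959)) = -3142*(2*10 + 889*(-1/959)) = -3142*(20 - 127/137) = -3142*2613/137 = -8210046/137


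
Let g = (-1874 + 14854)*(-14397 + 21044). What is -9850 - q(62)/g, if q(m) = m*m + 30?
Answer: -424919447437/43139030 ≈ -9850.0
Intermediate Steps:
g = 86278060 (g = 12980*6647 = 86278060)
q(m) = 30 + m**2 (q(m) = m**2 + 30 = 30 + m**2)
-9850 - q(62)/g = -9850 - (30 + 62**2)/86278060 = -9850 - (30 + 3844)/86278060 = -9850 - 3874/86278060 = -9850 - 1*1937/43139030 = -9850 - 1937/43139030 = -424919447437/43139030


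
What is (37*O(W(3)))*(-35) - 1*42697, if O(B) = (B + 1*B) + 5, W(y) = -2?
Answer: -43992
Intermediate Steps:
O(B) = 5 + 2*B (O(B) = (B + B) + 5 = 2*B + 5 = 5 + 2*B)
(37*O(W(3)))*(-35) - 1*42697 = (37*(5 + 2*(-2)))*(-35) - 1*42697 = (37*(5 - 4))*(-35) - 42697 = (37*1)*(-35) - 42697 = 37*(-35) - 42697 = -1295 - 42697 = -43992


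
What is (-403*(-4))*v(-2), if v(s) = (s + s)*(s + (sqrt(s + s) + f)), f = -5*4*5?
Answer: 657696 - 12896*I ≈ 6.577e+5 - 12896.0*I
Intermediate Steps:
f = -100 (f = -20*5 = -100)
v(s) = 2*s*(-100 + s + sqrt(2)*sqrt(s)) (v(s) = (s + s)*(s + (sqrt(s + s) - 100)) = (2*s)*(s + (sqrt(2*s) - 100)) = (2*s)*(s + (sqrt(2)*sqrt(s) - 100)) = (2*s)*(s + (-100 + sqrt(2)*sqrt(s))) = (2*s)*(-100 + s + sqrt(2)*sqrt(s)) = 2*s*(-100 + s + sqrt(2)*sqrt(s)))
(-403*(-4))*v(-2) = (-403*(-4))*(-200*(-2) + 2*(-2)**2 + 2*sqrt(2)*(-2)**(3/2)) = (-31*(-52))*(400 + 2*4 + 2*sqrt(2)*(-2*I*sqrt(2))) = 1612*(400 + 8 - 8*I) = 1612*(408 - 8*I) = 657696 - 12896*I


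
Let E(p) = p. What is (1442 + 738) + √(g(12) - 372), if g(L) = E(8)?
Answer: 2180 + 2*I*√91 ≈ 2180.0 + 19.079*I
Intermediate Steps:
g(L) = 8
(1442 + 738) + √(g(12) - 372) = (1442 + 738) + √(8 - 372) = 2180 + √(-364) = 2180 + 2*I*√91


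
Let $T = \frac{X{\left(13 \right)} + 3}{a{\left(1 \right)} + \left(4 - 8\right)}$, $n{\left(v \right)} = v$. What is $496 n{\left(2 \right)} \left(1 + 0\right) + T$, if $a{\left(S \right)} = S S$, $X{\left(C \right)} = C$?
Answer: $\frac{2960}{3} \approx 986.67$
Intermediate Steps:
$a{\left(S \right)} = S^{2}$
$T = - \frac{16}{3}$ ($T = \frac{13 + 3}{1^{2} + \left(4 - 8\right)} = \frac{16}{1 + \left(4 - 8\right)} = \frac{16}{1 - 4} = \frac{16}{-3} = 16 \left(- \frac{1}{3}\right) = - \frac{16}{3} \approx -5.3333$)
$496 n{\left(2 \right)} \left(1 + 0\right) + T = 496 \cdot 2 \left(1 + 0\right) - \frac{16}{3} = 496 \cdot 2 \cdot 1 - \frac{16}{3} = 496 \cdot 2 - \frac{16}{3} = 992 - \frac{16}{3} = \frac{2960}{3}$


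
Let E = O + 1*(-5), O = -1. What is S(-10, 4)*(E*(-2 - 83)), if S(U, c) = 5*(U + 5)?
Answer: -12750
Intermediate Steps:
E = -6 (E = -1 + 1*(-5) = -1 - 5 = -6)
S(U, c) = 25 + 5*U (S(U, c) = 5*(5 + U) = 25 + 5*U)
S(-10, 4)*(E*(-2 - 83)) = (25 + 5*(-10))*(-6*(-2 - 83)) = (25 - 50)*(-6*(-85)) = -25*510 = -12750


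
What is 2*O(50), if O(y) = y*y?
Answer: 5000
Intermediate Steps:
O(y) = y²
2*O(50) = 2*50² = 2*2500 = 5000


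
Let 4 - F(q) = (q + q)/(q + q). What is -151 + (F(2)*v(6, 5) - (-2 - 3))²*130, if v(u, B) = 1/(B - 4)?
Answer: 8169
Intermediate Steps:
v(u, B) = 1/(-4 + B)
F(q) = 3 (F(q) = 4 - (q + q)/(q + q) = 4 - 2*q/(2*q) = 4 - 2*q*1/(2*q) = 4 - 1*1 = 4 - 1 = 3)
-151 + (F(2)*v(6, 5) - (-2 - 3))²*130 = -151 + (3/(-4 + 5) - (-2 - 3))²*130 = -151 + (3/1 - 1*(-5))²*130 = -151 + (3*1 + 5)²*130 = -151 + (3 + 5)²*130 = -151 + 8²*130 = -151 + 64*130 = -151 + 8320 = 8169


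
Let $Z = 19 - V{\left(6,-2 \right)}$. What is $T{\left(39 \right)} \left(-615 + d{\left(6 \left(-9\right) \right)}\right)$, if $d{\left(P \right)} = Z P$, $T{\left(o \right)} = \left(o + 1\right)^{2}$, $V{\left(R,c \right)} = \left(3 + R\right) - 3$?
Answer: $-2107200$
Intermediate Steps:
$V{\left(R,c \right)} = R$
$T{\left(o \right)} = \left(1 + o\right)^{2}$
$Z = 13$ ($Z = 19 - 6 = 13$)
$d{\left(P \right)} = 13 P$
$T{\left(39 \right)} \left(-615 + d{\left(6 \left(-9\right) \right)}\right) = \left(1 + 39\right)^{2} \left(-615 + 13 \cdot 6 \left(-9\right)\right) = 40^{2} \left(-615 + 13 \left(-54\right)\right) = 1600 \left(-615 - 702\right) = 1600 \left(-1317\right) = -2107200$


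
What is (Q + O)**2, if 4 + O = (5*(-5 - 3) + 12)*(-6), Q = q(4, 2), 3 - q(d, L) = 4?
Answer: 26569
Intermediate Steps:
q(d, L) = -1 (q(d, L) = 3 - 1*4 = 3 - 4 = -1)
Q = -1
O = 164 (O = -4 + (5*(-5 - 3) + 12)*(-6) = -4 + (5*(-8) + 12)*(-6) = -4 + (-40 + 12)*(-6) = -4 - 28*(-6) = -4 + 168 = 164)
(Q + O)**2 = (-1 + 164)**2 = 163**2 = 26569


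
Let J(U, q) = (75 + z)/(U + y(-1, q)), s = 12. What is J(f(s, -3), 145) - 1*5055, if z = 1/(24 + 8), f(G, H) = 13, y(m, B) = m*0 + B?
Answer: -25555679/5056 ≈ -5054.5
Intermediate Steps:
y(m, B) = B (y(m, B) = 0 + B = B)
z = 1/32 ≈ 0.031250
J(U, q) = 2401/(32*(U + q)) (J(U, q) = (75 + 1/32)/(U + q) = 2401/(32*(U + q)))
J(f(s, -3), 145) - 1*5055 = 2401/(32*(13 + 145)) - 1*5055 = (2401/32)/158 - 5055 = (2401/32)*(1/158) - 5055 = 2401/5056 - 5055 = -25555679/5056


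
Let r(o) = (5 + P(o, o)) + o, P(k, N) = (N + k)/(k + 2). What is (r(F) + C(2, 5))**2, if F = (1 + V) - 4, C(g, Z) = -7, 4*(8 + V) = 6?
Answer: 72361/900 ≈ 80.401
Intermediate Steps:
V = -13/2 (V = -8 + (1/4)*6 = -8 + 3/2 = -13/2 ≈ -6.5000)
F = -19/2 (F = (1 - 13/2) - 4 = -11/2 - 4 = -19/2 ≈ -9.5000)
P(k, N) = (N + k)/(2 + k)
r(o) = 5 + o + 2*o/(2 + o) (r(o) = (5 + (o + o)/(2 + o)) + o = (5 + (2*o)/(2 + o)) + o = (5 + 2*o/(2 + o)) + o = 5 + o + 2*o/(2 + o))
(r(F) + C(2, 5))**2 = ((10 + (-19/2)**2 + 9*(-19/2))/(2 - 19/2) - 7)**2 = ((10 + 361/4 - 171/2)/(-15/2) - 7)**2 = (-2/15*59/4 - 7)**2 = (-59/30 - 7)**2 = (-269/30)**2 = 72361/900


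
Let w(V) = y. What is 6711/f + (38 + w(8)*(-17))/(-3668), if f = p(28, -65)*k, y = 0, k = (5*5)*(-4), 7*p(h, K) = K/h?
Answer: 603059851/2980250 ≈ 202.35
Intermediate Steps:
p(h, K) = K/(7*h) (p(h, K) = (K/h)/7 = K/(7*h))
k = -100 (k = 25*(-4) = -100)
w(V) = 0
f = 1625/49 (f = ((⅐)*(-65)/28)*(-100) = ((⅐)*(-65)*(1/28))*(-100) = -65/196*(-100) = 1625/49 ≈ 33.163)
6711/f + (38 + w(8)*(-17))/(-3668) = 6711/(1625/49) + (38 + 0*(-17))/(-3668) = 6711*(49/1625) + (38 + 0)*(-1/3668) = 328839/1625 + 38*(-1/3668) = 328839/1625 - 19/1834 = 603059851/2980250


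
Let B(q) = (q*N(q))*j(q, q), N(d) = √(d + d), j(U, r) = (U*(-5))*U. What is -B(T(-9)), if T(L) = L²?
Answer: 23914845*√2 ≈ 3.3821e+7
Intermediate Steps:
j(U, r) = -5*U² (j(U, r) = (-5*U)*U = -5*U²)
N(d) = √2*√d (N(d) = √(2*d) = √2*√d)
B(q) = -5*√2*q^(7/2) (B(q) = (q*(√2*√q))*(-5*q²) = (√2*q^(3/2))*(-5*q²) = -5*√2*q^(7/2))
-B(T(-9)) = -(-5)*√2*((-9)²)^(7/2) = -(-5)*√2*81^(7/2) = -(-5)*√2*4782969 = -(-23914845)*√2 = 23914845*√2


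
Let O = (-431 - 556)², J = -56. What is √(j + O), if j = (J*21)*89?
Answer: 91*√105 ≈ 932.47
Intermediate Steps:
O = 974169 (O = (-987)² = 974169)
j = -104664 (j = -56*21*89 = -1176*89 = -104664)
√(j + O) = √(-104664 + 974169) = √869505 = 91*√105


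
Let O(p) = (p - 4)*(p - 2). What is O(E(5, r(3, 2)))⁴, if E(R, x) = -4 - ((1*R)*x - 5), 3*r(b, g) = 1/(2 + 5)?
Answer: 9770775678976/37822859361 ≈ 258.33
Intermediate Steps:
r(b, g) = 1/21 (r(b, g) = 1/(3*(2 + 5)) = (⅓)/7 = (⅓)*(⅐) = 1/21)
E(R, x) = 1 - R*x (E(R, x) = -4 - (R*x - 5) = -4 - (-5 + R*x) = -4 + (5 - R*x) = 1 - R*x)
O(p) = (-4 + p)*(-2 + p)
O(E(5, r(3, 2)))⁴ = (8 + (1 - 1*5*1/21)² - 6*(1 - 1*5*1/21))⁴ = (8 + (1 - 5/21)² - 6*(1 - 5/21))⁴ = (8 + (16/21)² - 6*16/21)⁴ = (8 + 256/441 - 32/7)⁴ = (1768/441)⁴ = 9770775678976/37822859361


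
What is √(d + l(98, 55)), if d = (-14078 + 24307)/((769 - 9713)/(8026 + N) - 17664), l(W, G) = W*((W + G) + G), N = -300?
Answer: √23730207379427322534/34120252 ≈ 142.77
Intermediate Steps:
l(W, G) = W*(W + 2*G) (l(W, G) = W*((G + W) + G) = W*(W + 2*G))
d = -39514627/68240504 (d = (-14078 + 24307)/((769 - 9713)/(8026 - 300) - 17664) = 10229/(-8944/7726 - 17664) = 10229/(-8944*1/7726 - 17664) = 10229/(-4472/3863 - 17664) = 10229/(-68240504/3863) = 10229*(-3863/68240504) = -39514627/68240504 ≈ -0.57905)
√(d + l(98, 55)) = √(-39514627/68240504 + 98*(98 + 2*55)) = √(-39514627/68240504 + 98*(98 + 110)) = √(-39514627/68240504 + 98*208) = √(-39514627/68240504 + 20384) = √(1390974918909/68240504) = √23730207379427322534/34120252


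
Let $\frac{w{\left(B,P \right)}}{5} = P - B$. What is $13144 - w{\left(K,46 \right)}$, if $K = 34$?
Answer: $13084$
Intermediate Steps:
$w{\left(B,P \right)} = - 5 B + 5 P$ ($w{\left(B,P \right)} = 5 \left(P - B\right) = - 5 B + 5 P$)
$13144 - w{\left(K,46 \right)} = 13144 - \left(\left(-5\right) 34 + 5 \cdot 46\right) = 13144 - \left(-170 + 230\right) = 13144 - 60 = 13084$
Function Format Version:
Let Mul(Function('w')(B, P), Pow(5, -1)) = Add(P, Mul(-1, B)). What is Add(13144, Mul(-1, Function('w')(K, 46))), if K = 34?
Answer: 13084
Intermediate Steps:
Function('w')(B, P) = Add(Mul(-5, B), Mul(5, P)) (Function('w')(B, P) = Mul(5, Add(P, Mul(-1, B))) = Add(Mul(-5, B), Mul(5, P)))
Add(13144, Mul(-1, Function('w')(K, 46))) = Add(13144, Mul(-1, Add(Mul(-5, 34), Mul(5, 46)))) = Add(13144, Mul(-1, Add(-170, 230))) = Add(13144, Mul(-1, 60)) = Add(13144, -60) = 13084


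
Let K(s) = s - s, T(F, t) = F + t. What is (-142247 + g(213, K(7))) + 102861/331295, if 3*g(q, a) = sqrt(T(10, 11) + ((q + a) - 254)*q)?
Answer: -47125617004/331295 + 22*I*sqrt(2) ≈ -1.4225e+5 + 31.113*I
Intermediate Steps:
K(s) = 0
g(q, a) = sqrt(21 + q*(-254 + a + q))/3 (g(q, a) = sqrt((10 + 11) + ((q + a) - 254)*q)/3 = sqrt(21 + ((a + q) - 254)*q)/3 = sqrt(21 + (-254 + a + q)*q)/3 = sqrt(21 + q*(-254 + a + q))/3)
(-142247 + g(213, K(7))) + 102861/331295 = (-142247 + sqrt(21 + 213**2 - 254*213 + 0*213)/3) + 102861/331295 = (-142247 + sqrt(21 + 45369 - 54102 + 0)/3) + 102861*(1/331295) = (-142247 + sqrt(-8712)/3) + 102861/331295 = (-142247 + (66*I*sqrt(2))/3) + 102861/331295 = (-142247 + 22*I*sqrt(2)) + 102861/331295 = -47125617004/331295 + 22*I*sqrt(2)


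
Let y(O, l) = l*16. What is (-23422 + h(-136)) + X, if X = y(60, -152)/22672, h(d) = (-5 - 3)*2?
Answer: -33211798/1417 ≈ -23438.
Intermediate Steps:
h(d) = -16 (h(d) = -8*2 = -16)
y(O, l) = 16*l
X = -152/1417 (X = (16*(-152))/22672 = -2432*1/22672 = -152/1417 ≈ -0.10727)
(-23422 + h(-136)) + X = (-23422 - 16) - 152/1417 = -23438 - 152/1417 = -33211798/1417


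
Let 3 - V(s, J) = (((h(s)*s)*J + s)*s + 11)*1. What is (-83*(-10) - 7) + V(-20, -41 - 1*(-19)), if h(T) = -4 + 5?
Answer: 9215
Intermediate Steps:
h(T) = 1
V(s, J) = -8 - s*(s + J*s) (V(s, J) = 3 - (((1*s)*J + s)*s + 11) = 3 - ((s*J + s)*s + 11) = 3 - ((J*s + s)*s + 11) = 3 - ((s + J*s)*s + 11) = 3 - (s*(s + J*s) + 11) = 3 - (11 + s*(s + J*s)) = 3 + (-11 - s*(s + J*s)) = -8 - s*(s + J*s))
(-83*(-10) - 7) + V(-20, -41 - 1*(-19)) = (-83*(-10) - 7) + (-8 - 1*(-20)² - 1*(-41 - 1*(-19))*(-20)²) = (830 - 7) + (-8 - 1*400 - 1*(-41 + 19)*400) = 823 + (-8 - 400 - 1*(-22)*400) = 823 + (-8 - 400 + 8800) = 823 + 8392 = 9215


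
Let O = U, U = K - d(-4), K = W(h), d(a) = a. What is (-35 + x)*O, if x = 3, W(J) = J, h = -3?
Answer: -32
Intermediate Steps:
K = -3
U = 1 (U = -3 - 1*(-4) = -3 + 4 = 1)
O = 1
(-35 + x)*O = (-35 + 3)*1 = -32*1 = -32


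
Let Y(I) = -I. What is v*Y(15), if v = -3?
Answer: 45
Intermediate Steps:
v*Y(15) = -(-3)*15 = -3*(-15) = 45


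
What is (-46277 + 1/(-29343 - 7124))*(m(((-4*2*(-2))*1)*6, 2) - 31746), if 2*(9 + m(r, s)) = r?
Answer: 53508205595520/36467 ≈ 1.4673e+9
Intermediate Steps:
m(r, s) = -9 + r/2
(-46277 + 1/(-29343 - 7124))*(m(((-4*2*(-2))*1)*6, 2) - 31746) = (-46277 + 1/(-29343 - 7124))*((-9 + (((-4*2*(-2))*1)*6)/2) - 31746) = (-46277 + 1/(-36467))*((-9 + ((-8*(-2)*1)*6)/2) - 31746) = (-46277 - 1/36467)*((-9 + ((16*1)*6)/2) - 31746) = -1687583360*((-9 + (16*6)/2) - 31746)/36467 = -1687583360*((-9 + (½)*96) - 31746)/36467 = -1687583360*((-9 + 48) - 31746)/36467 = -1687583360*(39 - 31746)/36467 = -1687583360/36467*(-31707) = 53508205595520/36467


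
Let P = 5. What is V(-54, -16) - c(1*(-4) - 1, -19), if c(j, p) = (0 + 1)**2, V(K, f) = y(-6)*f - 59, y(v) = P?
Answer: -140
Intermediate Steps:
y(v) = 5
V(K, f) = -59 + 5*f (V(K, f) = 5*f - 59 = -59 + 5*f)
c(j, p) = 1 (c(j, p) = 1**2 = 1)
V(-54, -16) - c(1*(-4) - 1, -19) = (-59 + 5*(-16)) - 1*1 = (-59 - 80) - 1 = -139 - 1 = -140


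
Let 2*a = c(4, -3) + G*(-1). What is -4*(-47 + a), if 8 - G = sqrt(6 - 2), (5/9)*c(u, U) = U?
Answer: 1054/5 ≈ 210.80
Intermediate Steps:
c(u, U) = 9*U/5
G = 6 (G = 8 - sqrt(6 - 2) = 8 - sqrt(4) = 8 - 1*2 = 8 - 2 = 6)
a = -57/10 (a = ((9/5)*(-3) + 6*(-1))/2 = (-27/5 - 6)/2 = (1/2)*(-57/5) = -57/10 ≈ -5.7000)
-4*(-47 + a) = -4*(-47 - 57/10) = -4*(-527/10) = 1054/5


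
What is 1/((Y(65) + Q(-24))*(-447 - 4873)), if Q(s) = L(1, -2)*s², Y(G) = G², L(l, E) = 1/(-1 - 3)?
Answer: -1/21710920 ≈ -4.6060e-8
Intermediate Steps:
L(l, E) = -¼ (L(l, E) = 1/(-4) = -¼)
Q(s) = -s²/4
1/((Y(65) + Q(-24))*(-447 - 4873)) = 1/((65² - ¼*(-24)²)*(-447 - 4873)) = 1/((4225 - ¼*576)*(-5320)) = 1/((4225 - 144)*(-5320)) = 1/(4081*(-5320)) = 1/(-21710920) = -1/21710920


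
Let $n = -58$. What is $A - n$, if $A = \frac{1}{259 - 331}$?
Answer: $\frac{4175}{72} \approx 57.986$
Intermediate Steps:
$A = - \frac{1}{72}$ ($A = \frac{1}{-72} = - \frac{1}{72} \approx -0.013889$)
$A - n = - \frac{1}{72} - -58 = - \frac{1}{72} + 58 = \frac{4175}{72}$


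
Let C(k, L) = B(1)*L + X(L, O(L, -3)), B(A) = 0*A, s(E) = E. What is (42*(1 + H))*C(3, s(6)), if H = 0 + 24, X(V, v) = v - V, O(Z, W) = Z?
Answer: 0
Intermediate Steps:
H = 24
B(A) = 0
C(k, L) = 0 (C(k, L) = 0*L + (L - L) = 0 + 0 = 0)
(42*(1 + H))*C(3, s(6)) = (42*(1 + 24))*0 = (42*25)*0 = 1050*0 = 0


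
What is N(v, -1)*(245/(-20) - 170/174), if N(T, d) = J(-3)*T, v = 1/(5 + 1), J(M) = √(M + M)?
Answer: -4603*I*√6/2088 ≈ -5.3999*I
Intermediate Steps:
J(M) = √2*√M (J(M) = √(2*M) = √2*√M)
v = ⅙ (v = 1/6 = ⅙ ≈ 0.16667)
N(T, d) = I*T*√6 (N(T, d) = (√2*√(-3))*T = (√2*(I*√3))*T = (I*√6)*T = I*T*√6)
N(v, -1)*(245/(-20) - 170/174) = (I*(⅙)*√6)*(245/(-20) - 170/174) = (I*√6/6)*(245*(-1/20) - 170*1/174) = (I*√6/6)*(-49/4 - 85/87) = (I*√6/6)*(-4603/348) = -4603*I*√6/2088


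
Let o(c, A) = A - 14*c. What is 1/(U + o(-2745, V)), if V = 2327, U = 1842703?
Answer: 1/1883460 ≈ 5.3094e-7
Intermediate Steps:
1/(U + o(-2745, V)) = 1/(1842703 + (2327 - 14*(-2745))) = 1/(1842703 + (2327 + 38430)) = 1/(1842703 + 40757) = 1/1883460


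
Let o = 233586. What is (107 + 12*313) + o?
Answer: 237449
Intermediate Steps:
(107 + 12*313) + o = (107 + 12*313) + 233586 = (107 + 3756) + 233586 = 3863 + 233586 = 237449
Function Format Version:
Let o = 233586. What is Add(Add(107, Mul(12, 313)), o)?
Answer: 237449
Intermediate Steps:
Add(Add(107, Mul(12, 313)), o) = Add(Add(107, Mul(12, 313)), 233586) = Add(Add(107, 3756), 233586) = Add(3863, 233586) = 237449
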